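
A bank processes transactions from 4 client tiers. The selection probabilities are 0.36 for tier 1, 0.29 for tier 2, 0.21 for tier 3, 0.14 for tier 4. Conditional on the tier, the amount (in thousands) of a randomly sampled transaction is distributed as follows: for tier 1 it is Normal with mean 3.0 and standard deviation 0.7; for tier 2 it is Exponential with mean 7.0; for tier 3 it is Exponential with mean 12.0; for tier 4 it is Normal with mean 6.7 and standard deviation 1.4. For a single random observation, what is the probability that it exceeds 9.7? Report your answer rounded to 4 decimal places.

0.1684

Conditional on each tier, P(X > 9.7): 1: 0; 2: 0.250145; 3: 0.4456; 4: 0.0160623.
By total probability, P(X > 9.7) = 0.36·0 + 0.29·0.250145 + 0.21·0.4456 + 0.14·0.0160623 = 0.168367.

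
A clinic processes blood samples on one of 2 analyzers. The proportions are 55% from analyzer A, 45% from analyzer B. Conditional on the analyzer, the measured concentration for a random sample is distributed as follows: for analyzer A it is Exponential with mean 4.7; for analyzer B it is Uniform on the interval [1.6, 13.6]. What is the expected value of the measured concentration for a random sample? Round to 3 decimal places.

6.005

Component means — A: 4.7; B: 7.6.
E[X] = 0.55·4.7 + 0.45·7.6 = 6.005.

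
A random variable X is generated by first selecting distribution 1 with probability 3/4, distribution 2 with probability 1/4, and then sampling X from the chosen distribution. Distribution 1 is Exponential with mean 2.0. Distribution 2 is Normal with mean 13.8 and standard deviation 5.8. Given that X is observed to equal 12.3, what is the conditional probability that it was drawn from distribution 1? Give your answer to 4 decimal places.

0.0459

Likelihoods f(12.3 | ·): 1: 0.00106674; 2: 0.0665209.
Posterior ∝ prior × likelihood. Numerator for 1: 0.75·0.00106674 = 0.000800056.
Normalizing constant: 0.75·0.00106674 + 0.25·0.0665209 = 0.0174303.
P(1 | observation) = 0.000800056 / 0.0174303 = 0.0459003.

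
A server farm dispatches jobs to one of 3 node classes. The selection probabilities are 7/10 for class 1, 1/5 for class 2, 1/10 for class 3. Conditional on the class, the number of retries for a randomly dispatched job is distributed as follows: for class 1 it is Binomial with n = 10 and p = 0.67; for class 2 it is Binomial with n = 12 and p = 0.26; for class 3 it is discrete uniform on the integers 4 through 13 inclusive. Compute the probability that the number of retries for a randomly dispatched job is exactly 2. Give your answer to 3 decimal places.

0.046

Conditional on each class, P(X = 2): 1: 0.00284102; 2: 0.219689; 3: 0.
By total probability, P(X = 2) = 0.7·0.00284102 + 0.2·0.219689 + 0.1·0 = 0.0459265.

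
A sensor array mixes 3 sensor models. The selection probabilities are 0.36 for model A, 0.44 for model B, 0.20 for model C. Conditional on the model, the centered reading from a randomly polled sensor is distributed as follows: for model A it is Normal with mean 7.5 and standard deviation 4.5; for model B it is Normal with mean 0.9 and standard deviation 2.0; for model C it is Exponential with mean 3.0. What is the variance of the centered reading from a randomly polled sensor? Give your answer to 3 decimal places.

Per component, A: μ=7.5, E[X²]=76.5; B: μ=0.9, E[X²]=4.81; C: μ=3, E[X²]=18.
E[X] = 0.36·7.5 + 0.44·0.9 + 0.2·3 = 3.696.
E[X²] = 0.36·76.5 + 0.44·4.81 + 0.2·18 = 33.2564.
Var(X) = E[X²] − (E[X])² = 33.2564 − 13.6604 = 19.596.

19.596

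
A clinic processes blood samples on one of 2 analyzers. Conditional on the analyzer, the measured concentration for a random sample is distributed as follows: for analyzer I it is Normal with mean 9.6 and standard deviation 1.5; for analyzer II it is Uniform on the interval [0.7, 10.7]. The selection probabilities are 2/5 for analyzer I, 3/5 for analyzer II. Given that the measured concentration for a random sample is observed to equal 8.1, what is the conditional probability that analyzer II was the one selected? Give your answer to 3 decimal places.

0.482

Likelihoods f(8.1 | ·): I: 0.161314; II: 0.1.
Posterior ∝ prior × likelihood. Numerator for II: 0.6·0.1 = 0.06.
Normalizing constant: 0.4·0.161314 + 0.6·0.1 = 0.124526.
P(II | observation) = 0.06 / 0.124526 = 0.481829.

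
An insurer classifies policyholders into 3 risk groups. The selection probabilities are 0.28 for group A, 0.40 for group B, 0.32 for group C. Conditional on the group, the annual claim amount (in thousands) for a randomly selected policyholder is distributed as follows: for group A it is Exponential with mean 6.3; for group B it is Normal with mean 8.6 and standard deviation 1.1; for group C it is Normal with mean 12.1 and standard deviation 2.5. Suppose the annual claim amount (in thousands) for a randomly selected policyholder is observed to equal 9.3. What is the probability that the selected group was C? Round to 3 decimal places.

0.175

Likelihoods f(9.3 | ·): A: 0.0362709; B: 0.296198; C: 0.0852277.
Posterior ∝ prior × likelihood. Numerator for C: 0.32·0.0852277 = 0.0272729.
Normalizing constant: 0.28·0.0362709 + 0.4·0.296198 + 0.32·0.0852277 = 0.155908.
P(C | observation) = 0.0272729 / 0.155908 = 0.174929.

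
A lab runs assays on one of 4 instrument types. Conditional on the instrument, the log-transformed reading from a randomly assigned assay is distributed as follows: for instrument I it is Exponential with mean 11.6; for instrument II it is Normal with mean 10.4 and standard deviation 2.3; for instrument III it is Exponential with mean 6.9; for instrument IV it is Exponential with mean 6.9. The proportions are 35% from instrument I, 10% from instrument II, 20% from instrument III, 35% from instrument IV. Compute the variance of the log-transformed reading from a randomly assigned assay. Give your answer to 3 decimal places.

78.787

Per component, I: μ=11.6, E[X²]=269.12; II: μ=10.4, E[X²]=113.45; III: μ=6.9, E[X²]=95.22; IV: μ=6.9, E[X²]=95.22.
E[X] = 0.35·11.6 + 0.1·10.4 + 0.2·6.9 + 0.35·6.9 = 8.895.
E[X²] = 0.35·269.12 + 0.1·113.45 + 0.2·95.22 + 0.35·95.22 = 157.908.
Var(X) = E[X²] − (E[X])² = 157.908 − 79.121 = 78.787.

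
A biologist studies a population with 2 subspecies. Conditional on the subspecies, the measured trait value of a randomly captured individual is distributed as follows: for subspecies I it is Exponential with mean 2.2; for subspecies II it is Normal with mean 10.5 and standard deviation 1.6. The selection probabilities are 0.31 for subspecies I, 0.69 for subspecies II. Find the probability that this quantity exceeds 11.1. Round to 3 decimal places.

0.246

Conditional on each subspecies, P(X > 11.1): I: 0.00643853; II: 0.35383.
By total probability, P(X > 11.1) = 0.31·0.00643853 + 0.69·0.35383 = 0.246139.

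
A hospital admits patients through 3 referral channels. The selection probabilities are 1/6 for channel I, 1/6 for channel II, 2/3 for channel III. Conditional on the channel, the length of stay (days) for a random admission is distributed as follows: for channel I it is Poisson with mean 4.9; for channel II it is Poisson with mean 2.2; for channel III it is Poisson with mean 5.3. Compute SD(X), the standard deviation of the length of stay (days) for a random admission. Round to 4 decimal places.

Per component, I: μ=4.9, E[X²]=28.91; II: μ=2.2, E[X²]=7.04; III: μ=5.3, E[X²]=33.39.
E[X] = 0.166667·4.9 + 0.166667·2.2 + 0.666667·5.3 = 4.71667.
E[X²] = 0.166667·28.91 + 0.166667·7.04 + 0.666667·33.39 = 28.2517.
Var(X) = E[X²] − (E[X])² = 28.2517 − 22.2469 = 6.00472.
SD(X) = √6.00472 = 2.45045.

2.4505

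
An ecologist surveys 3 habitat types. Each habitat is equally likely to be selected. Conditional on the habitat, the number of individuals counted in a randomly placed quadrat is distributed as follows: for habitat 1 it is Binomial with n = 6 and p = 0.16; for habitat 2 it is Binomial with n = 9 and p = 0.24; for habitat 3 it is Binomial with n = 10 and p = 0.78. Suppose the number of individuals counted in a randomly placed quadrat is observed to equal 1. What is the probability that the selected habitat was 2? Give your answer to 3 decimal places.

Likelihoods P(X=1 | ·): 1: 0.401483; 2: 0.240416; 3: 9.4167e-06.
Posterior ∝ prior × likelihood. Numerator for 2: 0.333333·0.240416 = 0.0801385.
Normalizing constant: 0.333333·0.401483 + 0.333333·0.240416 + 0.333333·9.4167e-06 = 0.213969.
P(2 | observation) = 0.0801385 / 0.213969 = 0.374532.

0.375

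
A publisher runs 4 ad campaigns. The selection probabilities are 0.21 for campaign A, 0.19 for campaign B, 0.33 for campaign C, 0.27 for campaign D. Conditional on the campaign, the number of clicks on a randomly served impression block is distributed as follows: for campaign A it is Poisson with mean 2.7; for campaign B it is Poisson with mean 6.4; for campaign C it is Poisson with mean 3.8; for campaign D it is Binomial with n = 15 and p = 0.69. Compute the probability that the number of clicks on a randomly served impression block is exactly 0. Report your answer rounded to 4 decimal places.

Conditional on each campaign, P(X = 0): A: 0.0672055; B: 0.00166156; C: 0.0223708; D: 2.34653e-08.
By total probability, P(X = 0) = 0.21·0.0672055 + 0.19·0.00166156 + 0.33·0.0223708 + 0.27·2.34653e-08 = 0.0218112.

0.0218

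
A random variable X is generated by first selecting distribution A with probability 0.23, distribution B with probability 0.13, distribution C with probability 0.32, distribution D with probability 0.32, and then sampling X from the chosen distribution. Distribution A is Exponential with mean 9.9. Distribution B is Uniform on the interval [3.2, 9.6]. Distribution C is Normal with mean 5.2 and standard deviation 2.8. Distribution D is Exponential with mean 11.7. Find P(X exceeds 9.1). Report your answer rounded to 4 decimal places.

Conditional on each component, P(X > 9.1): A: 0.398841; B: 0.078125; C: 0.0818315; D: 0.459426.
By total probability, P(X > 9.1) = 0.23·0.398841 + 0.13·0.078125 + 0.32·0.0818315 + 0.32·0.459426 = 0.275092.

0.2751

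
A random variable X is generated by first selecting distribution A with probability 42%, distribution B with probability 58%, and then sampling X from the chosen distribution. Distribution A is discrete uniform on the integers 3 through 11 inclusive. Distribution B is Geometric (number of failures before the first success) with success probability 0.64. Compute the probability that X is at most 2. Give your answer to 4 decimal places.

Conditional on each component, P(X ≤ 2): A: 0; B: 0.953344.
By total probability, P(X ≤ 2) = 0.42·0 + 0.58·0.953344 = 0.55294.

0.5529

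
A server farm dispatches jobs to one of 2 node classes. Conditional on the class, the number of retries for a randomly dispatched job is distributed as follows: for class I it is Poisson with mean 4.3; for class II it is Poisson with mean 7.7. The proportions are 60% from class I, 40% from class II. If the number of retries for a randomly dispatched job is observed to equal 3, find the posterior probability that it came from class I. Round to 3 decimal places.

0.887

Likelihoods P(X=3 | ·): I: 0.179799; II: 0.0344551.
Posterior ∝ prior × likelihood. Numerator for I: 0.6·0.179799 = 0.10788.
Normalizing constant: 0.6·0.179799 + 0.4·0.0344551 = 0.121662.
P(I | observation) = 0.10788 / 0.121662 = 0.886718.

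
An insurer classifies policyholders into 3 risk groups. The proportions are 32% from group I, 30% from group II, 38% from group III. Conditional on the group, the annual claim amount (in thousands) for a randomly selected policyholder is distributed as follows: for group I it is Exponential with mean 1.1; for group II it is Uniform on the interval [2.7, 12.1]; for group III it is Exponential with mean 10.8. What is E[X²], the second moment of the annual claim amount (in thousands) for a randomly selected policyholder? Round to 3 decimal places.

108.058

For each component E[X²] = Var + (mean)², giving I: 2.42; II: 62.1233; III: 233.28.
Overall E[X²] = 0.32·2.42 + 0.3·62.1233 + 0.38·233.28 = 108.058.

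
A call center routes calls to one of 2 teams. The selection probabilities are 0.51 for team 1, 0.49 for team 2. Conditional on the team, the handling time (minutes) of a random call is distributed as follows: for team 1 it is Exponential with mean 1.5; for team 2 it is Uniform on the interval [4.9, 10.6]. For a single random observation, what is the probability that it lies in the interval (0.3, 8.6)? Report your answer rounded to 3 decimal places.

Conditional on each team, P(0.3 < X < 8.6): 1: 0.815494; 2: 0.649123.
By total probability, P(0.3 < X < 8.6) = 0.51·0.815494 + 0.49·0.649123 = 0.733972.

0.734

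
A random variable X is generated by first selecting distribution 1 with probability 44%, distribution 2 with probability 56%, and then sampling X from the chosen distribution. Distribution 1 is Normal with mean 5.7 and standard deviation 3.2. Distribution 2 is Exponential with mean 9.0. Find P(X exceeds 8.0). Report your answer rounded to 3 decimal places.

Conditional on each component, P(X > 8.0): 1: 0.236147; 2: 0.411112.
By total probability, P(X > 8.0) = 0.44·0.236147 + 0.56·0.411112 = 0.334128.

0.334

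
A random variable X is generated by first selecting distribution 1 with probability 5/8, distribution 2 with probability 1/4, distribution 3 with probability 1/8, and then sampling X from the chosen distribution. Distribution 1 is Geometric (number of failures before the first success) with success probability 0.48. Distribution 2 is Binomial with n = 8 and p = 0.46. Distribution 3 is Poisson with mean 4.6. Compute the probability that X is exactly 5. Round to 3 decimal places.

0.078

Conditional on each component, P(X = 5): 1: 0.0182498; 2: 0.181618; 3: 0.172526.
By total probability, P(X = 5) = 0.625·0.0182498 + 0.25·0.181618 + 0.125·0.172526 = 0.0783763.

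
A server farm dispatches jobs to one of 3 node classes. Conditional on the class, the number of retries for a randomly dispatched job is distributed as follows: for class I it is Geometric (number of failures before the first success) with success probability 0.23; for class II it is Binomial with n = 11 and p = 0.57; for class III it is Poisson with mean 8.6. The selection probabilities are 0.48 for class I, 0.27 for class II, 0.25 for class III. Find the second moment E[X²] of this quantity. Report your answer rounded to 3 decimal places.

44.349

For each component E[X²] = Var + (mean)², giving I: 25.7637; II: 42.009; III: 82.56.
Overall E[X²] = 0.48·25.7637 + 0.27·42.009 + 0.25·82.56 = 44.349.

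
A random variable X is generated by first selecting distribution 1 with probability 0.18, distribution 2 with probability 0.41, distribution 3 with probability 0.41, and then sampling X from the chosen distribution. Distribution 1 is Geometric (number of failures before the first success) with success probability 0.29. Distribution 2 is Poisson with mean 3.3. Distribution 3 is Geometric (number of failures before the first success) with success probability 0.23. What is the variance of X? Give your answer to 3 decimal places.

8.954

Per component, 1: μ=2.44828, E[X²]=14.4364; 2: μ=3.3, E[X²]=14.19; 3: μ=3.34783, E[X²]=25.7637.
E[X] = 0.18·2.44828 + 0.41·3.3 + 0.41·3.34783 = 3.1663.
E[X²] = 0.18·14.4364 + 0.41·14.19 + 0.41·25.7637 = 18.9796.
Var(X) = E[X²] − (E[X])² = 18.9796 − 10.0254 = 8.95412.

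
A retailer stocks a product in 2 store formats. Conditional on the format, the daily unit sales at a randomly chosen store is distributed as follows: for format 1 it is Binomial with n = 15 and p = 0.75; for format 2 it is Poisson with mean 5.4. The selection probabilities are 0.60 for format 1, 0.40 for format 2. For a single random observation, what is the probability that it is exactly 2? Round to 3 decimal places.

Conditional on each format, P(X = 2): 1: 8.801e-07; 2: 0.0658518.
By total probability, P(X = 2) = 0.6·8.801e-07 + 0.4·0.0658518 = 0.0263412.

0.026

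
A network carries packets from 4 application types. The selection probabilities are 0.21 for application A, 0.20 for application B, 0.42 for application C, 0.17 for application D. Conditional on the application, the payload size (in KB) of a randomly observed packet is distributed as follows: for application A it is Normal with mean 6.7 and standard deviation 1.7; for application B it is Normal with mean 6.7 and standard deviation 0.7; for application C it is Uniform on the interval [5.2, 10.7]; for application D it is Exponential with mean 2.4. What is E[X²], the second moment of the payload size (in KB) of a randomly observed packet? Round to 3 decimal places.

For each component E[X²] = Var + (mean)², giving A: 47.78; B: 45.38; C: 65.7233; D: 11.52.
Overall E[X²] = 0.21·47.78 + 0.2·45.38 + 0.42·65.7233 + 0.17·11.52 = 48.672.

48.672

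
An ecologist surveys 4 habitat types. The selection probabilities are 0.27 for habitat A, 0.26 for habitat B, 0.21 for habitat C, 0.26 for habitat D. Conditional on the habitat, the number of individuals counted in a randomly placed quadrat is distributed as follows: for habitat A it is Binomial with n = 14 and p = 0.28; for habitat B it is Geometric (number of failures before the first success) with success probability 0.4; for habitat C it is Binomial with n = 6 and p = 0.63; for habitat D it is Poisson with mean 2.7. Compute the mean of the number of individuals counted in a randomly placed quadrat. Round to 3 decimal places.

2.944

Component means — A: 3.92; B: 1.5; C: 3.78; D: 2.7.
E[X] = 0.27·3.92 + 0.26·1.5 + 0.21·3.78 + 0.26·2.7 = 2.9442.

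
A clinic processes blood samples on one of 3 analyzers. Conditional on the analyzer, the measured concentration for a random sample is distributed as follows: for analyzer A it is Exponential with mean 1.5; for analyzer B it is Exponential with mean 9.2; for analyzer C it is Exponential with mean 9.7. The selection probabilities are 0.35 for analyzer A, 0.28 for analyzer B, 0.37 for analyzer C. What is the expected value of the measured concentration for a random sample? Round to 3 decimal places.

6.690

Component means — A: 1.5; B: 9.2; C: 9.7.
E[X] = 0.35·1.5 + 0.28·9.2 + 0.37·9.7 = 6.69.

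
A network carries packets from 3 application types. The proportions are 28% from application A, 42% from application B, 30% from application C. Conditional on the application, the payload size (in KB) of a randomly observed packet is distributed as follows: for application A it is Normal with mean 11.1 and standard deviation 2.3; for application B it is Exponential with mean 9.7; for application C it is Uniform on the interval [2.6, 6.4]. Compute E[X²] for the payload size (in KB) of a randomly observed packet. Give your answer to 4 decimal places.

For each component E[X²] = Var + (mean)², giving A: 128.5; B: 188.18; C: 21.4533.
Overall E[X²] = 0.28·128.5 + 0.42·188.18 + 0.3·21.4533 = 121.452.

121.4516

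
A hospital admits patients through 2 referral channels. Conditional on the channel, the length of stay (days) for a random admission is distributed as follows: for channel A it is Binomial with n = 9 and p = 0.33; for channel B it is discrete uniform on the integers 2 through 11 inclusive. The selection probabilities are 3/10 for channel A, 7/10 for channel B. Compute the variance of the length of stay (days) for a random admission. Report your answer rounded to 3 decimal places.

Per component, A: μ=2.97, E[X²]=10.8108; B: μ=6.5, E[X²]=50.5.
E[X] = 0.3·2.97 + 0.7·6.5 = 5.441.
E[X²] = 0.3·10.8108 + 0.7·50.5 = 38.5932.
Var(X) = E[X²] − (E[X])² = 38.5932 − 29.6045 = 8.98876.

8.989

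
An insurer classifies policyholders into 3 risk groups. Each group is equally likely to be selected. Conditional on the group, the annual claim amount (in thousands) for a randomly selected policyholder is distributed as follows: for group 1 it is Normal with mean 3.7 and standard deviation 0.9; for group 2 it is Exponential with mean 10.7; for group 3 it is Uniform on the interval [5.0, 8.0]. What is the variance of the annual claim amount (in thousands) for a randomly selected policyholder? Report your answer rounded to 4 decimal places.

46.9589

Per component, 1: μ=3.7, E[X²]=14.5; 2: μ=10.7, E[X²]=228.98; 3: μ=6.5, E[X²]=43.
E[X] = 0.333333·3.7 + 0.333333·10.7 + 0.333333·6.5 = 6.96667.
E[X²] = 0.333333·14.5 + 0.333333·228.98 + 0.333333·43 = 95.4933.
Var(X) = E[X²] − (E[X])² = 95.4933 − 48.5344 = 46.9589.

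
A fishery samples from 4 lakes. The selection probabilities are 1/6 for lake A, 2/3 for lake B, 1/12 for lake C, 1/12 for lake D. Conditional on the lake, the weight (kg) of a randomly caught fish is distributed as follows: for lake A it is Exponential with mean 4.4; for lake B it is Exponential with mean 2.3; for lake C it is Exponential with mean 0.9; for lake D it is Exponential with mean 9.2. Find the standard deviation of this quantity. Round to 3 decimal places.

4.253

Per component, A: μ=4.4, E[X²]=38.72; B: μ=2.3, E[X²]=10.58; C: μ=0.9, E[X²]=1.62; D: μ=9.2, E[X²]=169.28.
E[X] = 0.166667·4.4 + 0.666667·2.3 + 0.0833333·0.9 + 0.0833333·9.2 = 3.10833.
E[X²] = 0.166667·38.72 + 0.666667·10.58 + 0.0833333·1.62 + 0.0833333·169.28 = 27.7483.
Var(X) = E[X²] − (E[X])² = 27.7483 − 9.66174 = 18.0866.
SD(X) = √18.0866 = 4.25283.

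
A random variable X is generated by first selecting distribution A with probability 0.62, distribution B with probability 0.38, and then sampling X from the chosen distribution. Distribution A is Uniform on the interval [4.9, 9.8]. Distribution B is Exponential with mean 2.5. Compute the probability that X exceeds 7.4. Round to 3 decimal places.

0.323

Conditional on each component, P(X > 7.4): A: 0.489796; B: 0.0518189.
By total probability, P(X > 7.4) = 0.62·0.489796 + 0.38·0.0518189 = 0.323365.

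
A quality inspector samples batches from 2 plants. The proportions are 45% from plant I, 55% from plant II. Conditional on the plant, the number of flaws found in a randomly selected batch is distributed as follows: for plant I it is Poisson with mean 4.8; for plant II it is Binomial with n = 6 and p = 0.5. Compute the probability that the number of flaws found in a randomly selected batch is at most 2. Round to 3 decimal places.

0.253

Conditional on each plant, P(X ≤ 2): I: 0.142539; II: 0.34375.
By total probability, P(X ≤ 2) = 0.45·0.142539 + 0.55·0.34375 = 0.253205.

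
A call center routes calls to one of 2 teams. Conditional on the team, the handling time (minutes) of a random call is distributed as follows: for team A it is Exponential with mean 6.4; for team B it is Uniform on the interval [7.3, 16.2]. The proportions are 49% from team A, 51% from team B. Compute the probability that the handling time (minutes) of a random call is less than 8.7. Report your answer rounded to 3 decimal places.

Conditional on each team, P(X < 8.7): A: 0.743179; B: 0.157303.
By total probability, P(X < 8.7) = 0.49·0.743179 + 0.51·0.157303 = 0.444382.

0.444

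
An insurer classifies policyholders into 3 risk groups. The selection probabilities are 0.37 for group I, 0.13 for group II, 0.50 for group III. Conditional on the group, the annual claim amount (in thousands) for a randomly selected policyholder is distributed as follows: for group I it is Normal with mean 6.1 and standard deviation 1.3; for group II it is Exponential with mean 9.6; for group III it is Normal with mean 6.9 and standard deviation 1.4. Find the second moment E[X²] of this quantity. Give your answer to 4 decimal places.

For each component E[X²] = Var + (mean)², giving I: 38.9; II: 184.32; III: 49.57.
Overall E[X²] = 0.37·38.9 + 0.13·184.32 + 0.5·49.57 = 63.1396.

63.1396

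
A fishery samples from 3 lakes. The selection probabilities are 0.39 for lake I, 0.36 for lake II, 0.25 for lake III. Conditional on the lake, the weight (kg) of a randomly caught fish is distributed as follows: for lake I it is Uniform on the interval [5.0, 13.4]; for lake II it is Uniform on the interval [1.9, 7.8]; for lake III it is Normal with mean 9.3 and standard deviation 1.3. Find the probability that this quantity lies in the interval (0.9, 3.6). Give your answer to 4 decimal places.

Conditional on each lake, P(0.9 < X < 3.6): I: 0; II: 0.288136; III: 5.80949e-06.
By total probability, P(0.9 < X < 3.6) = 0.39·0 + 0.36·0.288136 + 0.25·5.80949e-06 = 0.10373.

0.1037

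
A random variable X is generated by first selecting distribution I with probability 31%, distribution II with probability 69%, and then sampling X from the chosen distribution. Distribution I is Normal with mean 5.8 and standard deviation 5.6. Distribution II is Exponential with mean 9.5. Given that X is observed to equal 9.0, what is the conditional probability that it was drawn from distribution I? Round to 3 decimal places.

Likelihoods f(9.0 | ·): I: 0.0605086; II: 0.0408169.
Posterior ∝ prior × likelihood. Numerator for I: 0.31·0.0605086 = 0.0187577.
Normalizing constant: 0.31·0.0605086 + 0.69·0.0408169 = 0.0469213.
P(I | observation) = 0.0187577 / 0.0469213 = 0.399769.

0.400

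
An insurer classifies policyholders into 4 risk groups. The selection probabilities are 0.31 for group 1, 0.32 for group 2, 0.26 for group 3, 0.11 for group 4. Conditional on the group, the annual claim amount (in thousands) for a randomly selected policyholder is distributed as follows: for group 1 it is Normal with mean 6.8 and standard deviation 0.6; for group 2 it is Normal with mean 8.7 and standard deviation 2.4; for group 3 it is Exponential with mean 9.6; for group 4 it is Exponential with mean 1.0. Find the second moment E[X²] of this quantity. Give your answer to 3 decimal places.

88.653

For each component E[X²] = Var + (mean)², giving 1: 46.6; 2: 81.45; 3: 184.32; 4: 2.
Overall E[X²] = 0.31·46.6 + 0.32·81.45 + 0.26·184.32 + 0.11·2 = 88.6532.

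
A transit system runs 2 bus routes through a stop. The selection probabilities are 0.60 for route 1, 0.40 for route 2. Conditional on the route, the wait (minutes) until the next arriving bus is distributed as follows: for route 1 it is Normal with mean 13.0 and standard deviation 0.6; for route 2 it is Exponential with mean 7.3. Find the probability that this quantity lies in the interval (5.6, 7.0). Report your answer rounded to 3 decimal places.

0.032

Conditional on each route, P(5.6 < X < 7.0): 1: 0; 2: 0.0810342.
By total probability, P(5.6 < X < 7.0) = 0.6·0 + 0.4·0.0810342 = 0.0324137.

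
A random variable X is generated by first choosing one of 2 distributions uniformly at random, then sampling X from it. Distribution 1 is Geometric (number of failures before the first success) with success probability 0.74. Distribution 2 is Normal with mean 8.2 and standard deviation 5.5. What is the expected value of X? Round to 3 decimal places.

Component means — 1: 0.351351; 2: 8.2.
E[X] = 0.5·0.351351 + 0.5·8.2 = 4.27568.

4.276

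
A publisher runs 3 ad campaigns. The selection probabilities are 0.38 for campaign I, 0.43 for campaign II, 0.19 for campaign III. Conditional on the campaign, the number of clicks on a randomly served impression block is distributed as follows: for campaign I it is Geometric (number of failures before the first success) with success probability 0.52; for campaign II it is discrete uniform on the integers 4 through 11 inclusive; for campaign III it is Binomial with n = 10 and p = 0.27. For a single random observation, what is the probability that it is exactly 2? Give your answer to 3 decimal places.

Conditional on each campaign, P(X = 2): I: 0.119808; II: 0; III: 0.264559.
By total probability, P(X = 2) = 0.38·0.119808 + 0.43·0 + 0.19·0.264559 = 0.0957933.

0.096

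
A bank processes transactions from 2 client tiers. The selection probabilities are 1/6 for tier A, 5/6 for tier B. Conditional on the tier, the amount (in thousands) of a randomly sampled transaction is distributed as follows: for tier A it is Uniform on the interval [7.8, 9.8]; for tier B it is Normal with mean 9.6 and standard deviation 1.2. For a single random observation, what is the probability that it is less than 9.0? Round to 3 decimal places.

0.357

Conditional on each tier, P(X < 9.0): A: 0.6; B: 0.308538.
By total probability, P(X < 9.0) = 0.166667·0.6 + 0.833333·0.308538 = 0.357115.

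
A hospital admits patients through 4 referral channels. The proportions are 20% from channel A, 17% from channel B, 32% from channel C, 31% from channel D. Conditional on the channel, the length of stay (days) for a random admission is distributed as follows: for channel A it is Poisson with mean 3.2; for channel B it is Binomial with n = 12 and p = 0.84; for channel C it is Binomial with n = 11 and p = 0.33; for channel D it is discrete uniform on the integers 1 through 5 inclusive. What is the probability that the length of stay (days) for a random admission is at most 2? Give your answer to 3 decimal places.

0.277

Conditional on each channel, P(X ≤ 2): A: 0.379904; B: 5.30053e-07; C: 0.241336; D: 0.4.
By total probability, P(X ≤ 2) = 0.2·0.379904 + 0.17·5.30053e-07 + 0.32·0.241336 + 0.31·0.4 = 0.277208.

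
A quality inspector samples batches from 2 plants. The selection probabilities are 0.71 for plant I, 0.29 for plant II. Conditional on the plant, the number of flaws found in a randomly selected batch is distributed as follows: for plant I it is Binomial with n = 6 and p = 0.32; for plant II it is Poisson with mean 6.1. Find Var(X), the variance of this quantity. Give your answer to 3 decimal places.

Per component, I: μ=1.92, E[X²]=4.992; II: μ=6.1, E[X²]=43.31.
E[X] = 0.71·1.92 + 0.29·6.1 = 3.1322.
E[X²] = 0.71·4.992 + 0.29·43.31 = 16.1042.
Var(X) = E[X²] − (E[X])² = 16.1042 − 9.81068 = 6.29354.

6.294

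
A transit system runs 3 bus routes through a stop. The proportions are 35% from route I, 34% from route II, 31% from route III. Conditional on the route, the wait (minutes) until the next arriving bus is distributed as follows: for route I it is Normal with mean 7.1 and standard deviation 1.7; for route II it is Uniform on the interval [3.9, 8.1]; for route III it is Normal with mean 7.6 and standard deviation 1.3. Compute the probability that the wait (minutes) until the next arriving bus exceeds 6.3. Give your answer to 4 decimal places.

0.6449

Conditional on each route, P(X > 6.3): I: 0.681033; II: 0.428571; III: 0.841345.
By total probability, P(X > 6.3) = 0.35·0.681033 + 0.34·0.428571 + 0.31·0.841345 = 0.644893.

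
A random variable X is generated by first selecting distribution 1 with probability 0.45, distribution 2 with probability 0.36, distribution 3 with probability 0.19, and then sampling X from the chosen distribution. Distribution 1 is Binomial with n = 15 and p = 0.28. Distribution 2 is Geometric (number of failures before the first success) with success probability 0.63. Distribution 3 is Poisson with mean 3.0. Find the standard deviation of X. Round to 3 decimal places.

2.214

Per component, 1: μ=4.2, E[X²]=20.664; 2: μ=0.587302, E[X²]=1.27715; 3: μ=3, E[X²]=12.
E[X] = 0.45·4.2 + 0.36·0.587302 + 0.19·3 = 2.67143.
E[X²] = 0.45·20.664 + 0.36·1.27715 + 0.19·12 = 12.0386.
Var(X) = E[X²] − (E[X])² = 12.0386 − 7.13653 = 4.90204.
SD(X) = √4.90204 = 2.21406.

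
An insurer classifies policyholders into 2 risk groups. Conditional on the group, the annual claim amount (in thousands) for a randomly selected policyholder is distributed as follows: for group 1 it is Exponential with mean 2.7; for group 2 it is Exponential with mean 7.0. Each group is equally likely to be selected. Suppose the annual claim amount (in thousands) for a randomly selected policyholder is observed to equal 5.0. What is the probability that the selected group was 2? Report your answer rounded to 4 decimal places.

0.5461

Likelihoods f(5.0 | ·): 1: 0.0581282; 2: 0.0699345.
Posterior ∝ prior × likelihood. Numerator for 2: 0.5·0.0699345 = 0.0349673.
Normalizing constant: 0.5·0.0581282 + 0.5·0.0699345 = 0.0640314.
P(2 | observation) = 0.0349673 / 0.0640314 = 0.546096.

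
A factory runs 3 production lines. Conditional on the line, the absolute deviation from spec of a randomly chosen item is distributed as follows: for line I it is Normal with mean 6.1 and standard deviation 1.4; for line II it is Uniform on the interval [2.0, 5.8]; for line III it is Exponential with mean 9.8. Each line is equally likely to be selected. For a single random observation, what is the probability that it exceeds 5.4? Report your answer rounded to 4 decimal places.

Conditional on each line, P(X > 5.4): I: 0.691462; II: 0.105263; III: 0.576361.
By total probability, P(X > 5.4) = 0.333333·0.691462 + 0.333333·0.105263 + 0.333333·0.576361 = 0.457696.

0.4577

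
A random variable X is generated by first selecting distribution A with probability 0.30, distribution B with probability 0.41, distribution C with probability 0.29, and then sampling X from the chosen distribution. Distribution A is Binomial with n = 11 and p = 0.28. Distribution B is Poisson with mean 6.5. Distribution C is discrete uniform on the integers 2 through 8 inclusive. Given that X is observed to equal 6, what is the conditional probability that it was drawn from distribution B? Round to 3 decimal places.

Likelihoods P(X=6 | ·): A: 0.0430777; B: 0.157483; C: 0.142857.
Posterior ∝ prior × likelihood. Numerator for B: 0.41·0.157483 = 0.064568.
Normalizing constant: 0.3·0.0430777 + 0.41·0.157483 + 0.29·0.142857 = 0.11892.
P(B | observation) = 0.064568 / 0.11892 = 0.542954.

0.543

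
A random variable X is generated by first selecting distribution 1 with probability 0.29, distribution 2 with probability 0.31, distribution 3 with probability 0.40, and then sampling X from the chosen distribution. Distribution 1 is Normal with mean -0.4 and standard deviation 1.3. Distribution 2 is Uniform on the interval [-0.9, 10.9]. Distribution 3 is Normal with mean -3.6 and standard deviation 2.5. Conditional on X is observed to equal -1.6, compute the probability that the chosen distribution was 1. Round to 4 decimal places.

0.5563

Likelihoods f(-1.6 | ·): 1: 0.20042; 2: 0; 3: 0.115877.
Posterior ∝ prior × likelihood. Numerator for 1: 0.29·0.20042 = 0.0581219.
Normalizing constant: 0.29·0.20042 + 0.31·0 + 0.4·0.115877 = 0.104473.
P(1 | observation) = 0.0581219 / 0.104473 = 0.556337.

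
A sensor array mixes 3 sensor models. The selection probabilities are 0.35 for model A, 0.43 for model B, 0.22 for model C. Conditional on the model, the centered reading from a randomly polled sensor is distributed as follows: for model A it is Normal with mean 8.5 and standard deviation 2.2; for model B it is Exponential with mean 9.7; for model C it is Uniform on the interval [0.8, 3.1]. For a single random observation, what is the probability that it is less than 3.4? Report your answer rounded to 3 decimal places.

Conditional on each model, P(X < 3.4): A: 0.0102197; B: 0.295675; C: 1.
By total probability, P(X < 3.4) = 0.35·0.0102197 + 0.43·0.295675 + 0.22·1 = 0.350717.

0.351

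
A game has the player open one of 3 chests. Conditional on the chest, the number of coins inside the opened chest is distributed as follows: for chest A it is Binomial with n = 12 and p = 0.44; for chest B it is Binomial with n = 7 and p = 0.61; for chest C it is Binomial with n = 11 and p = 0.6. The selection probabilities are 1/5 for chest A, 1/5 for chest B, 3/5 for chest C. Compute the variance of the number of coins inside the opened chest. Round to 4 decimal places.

3.4098

Per component, A: μ=5.28, E[X²]=30.8352; B: μ=4.27, E[X²]=19.8982; C: μ=6.6, E[X²]=46.2.
E[X] = 0.2·5.28 + 0.2·4.27 + 0.6·6.6 = 5.87.
E[X²] = 0.2·30.8352 + 0.2·19.8982 + 0.6·46.2 = 37.8667.
Var(X) = E[X²] − (E[X])² = 37.8667 − 34.4569 = 3.40978.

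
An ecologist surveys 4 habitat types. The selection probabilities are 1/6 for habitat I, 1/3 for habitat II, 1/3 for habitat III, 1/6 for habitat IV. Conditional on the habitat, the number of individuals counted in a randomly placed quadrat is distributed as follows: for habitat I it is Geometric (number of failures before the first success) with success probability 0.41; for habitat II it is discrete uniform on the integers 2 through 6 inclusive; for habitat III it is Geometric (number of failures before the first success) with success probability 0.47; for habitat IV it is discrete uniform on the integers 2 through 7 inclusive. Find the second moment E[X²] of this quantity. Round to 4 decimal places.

For each component E[X²] = Var + (mean)², giving I: 5.58061; II: 18; III: 3.67089; IV: 23.1667.
Overall E[X²] = 0.166667·5.58061 + 0.333333·18 + 0.333333·3.67089 + 0.166667·23.1667 = 12.0148.

12.0148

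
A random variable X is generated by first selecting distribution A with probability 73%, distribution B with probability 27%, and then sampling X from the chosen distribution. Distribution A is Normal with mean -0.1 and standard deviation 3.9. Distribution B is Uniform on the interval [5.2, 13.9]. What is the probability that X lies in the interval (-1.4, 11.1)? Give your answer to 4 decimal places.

Conditional on each component, P(-1.4 < X < 11.1): A: 0.628518; B: 0.678161.
By total probability, P(-1.4 < X < 11.1) = 0.73·0.628518 + 0.27·0.678161 = 0.641922.

0.6419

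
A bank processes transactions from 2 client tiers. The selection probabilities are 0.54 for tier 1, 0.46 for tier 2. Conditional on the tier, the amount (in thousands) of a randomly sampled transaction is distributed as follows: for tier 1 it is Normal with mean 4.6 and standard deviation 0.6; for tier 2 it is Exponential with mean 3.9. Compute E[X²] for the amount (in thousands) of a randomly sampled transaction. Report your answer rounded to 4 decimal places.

25.6140

For each component E[X²] = Var + (mean)², giving 1: 21.52; 2: 30.42.
Overall E[X²] = 0.54·21.52 + 0.46·30.42 = 25.614.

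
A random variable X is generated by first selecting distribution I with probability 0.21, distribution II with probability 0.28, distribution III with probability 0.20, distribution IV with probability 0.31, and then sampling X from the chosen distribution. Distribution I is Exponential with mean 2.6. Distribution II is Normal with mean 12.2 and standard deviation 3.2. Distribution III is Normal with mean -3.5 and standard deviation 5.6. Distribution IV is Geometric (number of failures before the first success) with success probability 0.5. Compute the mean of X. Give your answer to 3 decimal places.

Component means — I: 2.6; II: 12.2; III: -3.5; IV: 1.
E[X] = 0.21·2.6 + 0.28·12.2 + 0.2·-3.5 + 0.31·1 = 3.572.

3.572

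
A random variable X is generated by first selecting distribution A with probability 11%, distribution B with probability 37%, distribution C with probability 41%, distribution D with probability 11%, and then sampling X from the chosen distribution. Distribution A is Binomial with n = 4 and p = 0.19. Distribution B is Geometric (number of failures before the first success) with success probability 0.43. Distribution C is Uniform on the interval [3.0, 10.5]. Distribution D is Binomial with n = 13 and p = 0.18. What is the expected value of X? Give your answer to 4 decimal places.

Component means — A: 0.76; B: 1.32558; C: 6.75; D: 2.34.
E[X] = 0.11·0.76 + 0.37·1.32558 + 0.41·6.75 + 0.11·2.34 = 3.59897.

3.5990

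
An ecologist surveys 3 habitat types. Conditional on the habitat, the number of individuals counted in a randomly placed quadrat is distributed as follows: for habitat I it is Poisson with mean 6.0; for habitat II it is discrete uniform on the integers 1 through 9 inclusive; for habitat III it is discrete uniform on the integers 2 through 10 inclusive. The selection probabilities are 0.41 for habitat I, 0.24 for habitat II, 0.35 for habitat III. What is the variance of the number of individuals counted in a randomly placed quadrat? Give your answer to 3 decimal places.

Per component, I: μ=6, E[X²]=42; II: μ=5, E[X²]=31.6667; III: μ=6, E[X²]=42.6667.
E[X] = 0.41·6 + 0.24·5 + 0.35·6 = 5.76.
E[X²] = 0.41·42 + 0.24·31.6667 + 0.35·42.6667 = 39.7533.
Var(X) = E[X²] − (E[X])² = 39.7533 − 33.1776 = 6.57573.

6.576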